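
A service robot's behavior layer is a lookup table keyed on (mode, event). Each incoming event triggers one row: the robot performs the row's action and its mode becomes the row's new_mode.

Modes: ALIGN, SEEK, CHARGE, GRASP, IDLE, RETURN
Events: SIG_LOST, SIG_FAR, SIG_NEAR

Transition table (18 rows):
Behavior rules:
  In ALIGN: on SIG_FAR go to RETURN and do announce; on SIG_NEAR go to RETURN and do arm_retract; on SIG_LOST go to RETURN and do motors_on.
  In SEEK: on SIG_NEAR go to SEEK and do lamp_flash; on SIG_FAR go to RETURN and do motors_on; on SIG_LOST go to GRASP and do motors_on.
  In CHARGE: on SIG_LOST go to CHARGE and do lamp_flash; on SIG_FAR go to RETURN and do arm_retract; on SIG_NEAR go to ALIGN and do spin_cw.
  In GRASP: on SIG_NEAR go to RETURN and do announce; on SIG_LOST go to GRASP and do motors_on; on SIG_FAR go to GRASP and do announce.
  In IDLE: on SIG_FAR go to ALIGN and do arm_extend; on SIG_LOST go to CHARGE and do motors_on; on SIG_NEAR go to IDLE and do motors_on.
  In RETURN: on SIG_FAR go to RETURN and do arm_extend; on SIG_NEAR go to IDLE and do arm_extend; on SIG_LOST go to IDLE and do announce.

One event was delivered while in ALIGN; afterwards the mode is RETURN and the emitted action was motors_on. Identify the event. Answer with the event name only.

SIG_LOST

try SIG_LOST: (ALIGN, SIG_LOST) → (RETURN, motors_on)  ← matches
try SIG_FAR: (ALIGN, SIG_FAR) → (RETURN, announce)
try SIG_NEAR: (ALIGN, SIG_NEAR) → (RETURN, arm_retract)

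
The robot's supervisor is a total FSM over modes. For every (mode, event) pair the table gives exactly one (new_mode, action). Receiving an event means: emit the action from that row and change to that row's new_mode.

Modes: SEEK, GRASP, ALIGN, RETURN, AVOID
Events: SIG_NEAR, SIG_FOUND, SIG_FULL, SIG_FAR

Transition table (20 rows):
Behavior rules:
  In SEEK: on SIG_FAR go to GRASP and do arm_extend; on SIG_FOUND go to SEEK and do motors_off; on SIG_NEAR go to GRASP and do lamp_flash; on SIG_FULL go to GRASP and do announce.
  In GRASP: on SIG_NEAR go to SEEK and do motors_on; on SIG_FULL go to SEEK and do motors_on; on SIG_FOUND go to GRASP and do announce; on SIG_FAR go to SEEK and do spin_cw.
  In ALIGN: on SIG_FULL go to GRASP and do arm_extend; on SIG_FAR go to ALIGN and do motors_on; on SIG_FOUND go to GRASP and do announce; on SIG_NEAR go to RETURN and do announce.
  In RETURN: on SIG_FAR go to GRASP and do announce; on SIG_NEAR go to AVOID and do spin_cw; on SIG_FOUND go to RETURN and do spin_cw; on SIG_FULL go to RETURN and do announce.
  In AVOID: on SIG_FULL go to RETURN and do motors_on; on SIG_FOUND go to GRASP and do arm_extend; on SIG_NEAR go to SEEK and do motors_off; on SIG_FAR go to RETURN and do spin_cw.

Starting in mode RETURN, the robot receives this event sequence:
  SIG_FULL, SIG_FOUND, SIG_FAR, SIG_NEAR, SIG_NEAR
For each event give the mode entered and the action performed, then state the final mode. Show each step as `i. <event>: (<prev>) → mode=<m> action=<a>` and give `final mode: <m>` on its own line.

final mode: GRASP

1. SIG_FULL: (RETURN) → mode=RETURN action=announce
2. SIG_FOUND: (RETURN) → mode=RETURN action=spin_cw
3. SIG_FAR: (RETURN) → mode=GRASP action=announce
4. SIG_NEAR: (GRASP) → mode=SEEK action=motors_on
5. SIG_NEAR: (SEEK) → mode=GRASP action=lamp_flash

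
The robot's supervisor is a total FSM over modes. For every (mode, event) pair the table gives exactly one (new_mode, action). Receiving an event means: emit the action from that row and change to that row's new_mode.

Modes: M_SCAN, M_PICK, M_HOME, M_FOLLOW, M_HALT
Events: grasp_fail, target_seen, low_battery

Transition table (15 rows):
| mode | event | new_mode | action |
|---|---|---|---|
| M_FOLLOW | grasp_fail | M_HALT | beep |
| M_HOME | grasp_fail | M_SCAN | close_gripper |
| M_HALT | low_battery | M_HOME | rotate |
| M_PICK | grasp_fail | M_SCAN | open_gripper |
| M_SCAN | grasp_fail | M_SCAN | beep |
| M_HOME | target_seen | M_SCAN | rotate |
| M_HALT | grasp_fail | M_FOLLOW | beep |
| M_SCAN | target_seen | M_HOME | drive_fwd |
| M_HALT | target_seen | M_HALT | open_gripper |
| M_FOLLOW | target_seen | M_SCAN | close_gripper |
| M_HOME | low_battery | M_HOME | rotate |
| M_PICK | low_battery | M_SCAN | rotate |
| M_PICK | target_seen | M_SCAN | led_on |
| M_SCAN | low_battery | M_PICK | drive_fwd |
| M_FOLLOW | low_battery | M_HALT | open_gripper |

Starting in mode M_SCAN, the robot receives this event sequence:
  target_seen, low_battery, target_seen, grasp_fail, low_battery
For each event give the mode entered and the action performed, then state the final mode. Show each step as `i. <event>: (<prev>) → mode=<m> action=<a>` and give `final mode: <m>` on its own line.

final mode: M_PICK

1. target_seen: (M_SCAN) → mode=M_HOME action=drive_fwd
2. low_battery: (M_HOME) → mode=M_HOME action=rotate
3. target_seen: (M_HOME) → mode=M_SCAN action=rotate
4. grasp_fail: (M_SCAN) → mode=M_SCAN action=beep
5. low_battery: (M_SCAN) → mode=M_PICK action=drive_fwd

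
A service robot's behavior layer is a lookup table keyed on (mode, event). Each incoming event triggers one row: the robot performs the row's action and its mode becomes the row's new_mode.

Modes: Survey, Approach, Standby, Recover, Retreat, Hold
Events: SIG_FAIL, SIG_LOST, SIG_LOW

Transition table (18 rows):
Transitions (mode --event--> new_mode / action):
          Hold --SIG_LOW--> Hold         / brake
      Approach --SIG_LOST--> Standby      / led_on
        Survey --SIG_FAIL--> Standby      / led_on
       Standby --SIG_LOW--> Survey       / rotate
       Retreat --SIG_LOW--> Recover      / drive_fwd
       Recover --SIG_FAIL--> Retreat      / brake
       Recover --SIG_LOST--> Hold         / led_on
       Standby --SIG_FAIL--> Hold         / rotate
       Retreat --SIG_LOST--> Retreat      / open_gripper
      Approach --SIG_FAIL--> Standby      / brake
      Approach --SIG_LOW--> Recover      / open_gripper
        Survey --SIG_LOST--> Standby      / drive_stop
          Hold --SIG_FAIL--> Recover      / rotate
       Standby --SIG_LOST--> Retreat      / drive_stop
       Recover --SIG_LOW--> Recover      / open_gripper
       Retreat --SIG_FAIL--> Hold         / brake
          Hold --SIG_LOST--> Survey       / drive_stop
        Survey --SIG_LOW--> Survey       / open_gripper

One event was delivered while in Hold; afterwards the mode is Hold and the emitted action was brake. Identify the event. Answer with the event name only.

try SIG_FAIL: (Hold, SIG_FAIL) → (Recover, rotate)
try SIG_LOST: (Hold, SIG_LOST) → (Survey, drive_stop)
try SIG_LOW: (Hold, SIG_LOW) → (Hold, brake)  ← matches

SIG_LOW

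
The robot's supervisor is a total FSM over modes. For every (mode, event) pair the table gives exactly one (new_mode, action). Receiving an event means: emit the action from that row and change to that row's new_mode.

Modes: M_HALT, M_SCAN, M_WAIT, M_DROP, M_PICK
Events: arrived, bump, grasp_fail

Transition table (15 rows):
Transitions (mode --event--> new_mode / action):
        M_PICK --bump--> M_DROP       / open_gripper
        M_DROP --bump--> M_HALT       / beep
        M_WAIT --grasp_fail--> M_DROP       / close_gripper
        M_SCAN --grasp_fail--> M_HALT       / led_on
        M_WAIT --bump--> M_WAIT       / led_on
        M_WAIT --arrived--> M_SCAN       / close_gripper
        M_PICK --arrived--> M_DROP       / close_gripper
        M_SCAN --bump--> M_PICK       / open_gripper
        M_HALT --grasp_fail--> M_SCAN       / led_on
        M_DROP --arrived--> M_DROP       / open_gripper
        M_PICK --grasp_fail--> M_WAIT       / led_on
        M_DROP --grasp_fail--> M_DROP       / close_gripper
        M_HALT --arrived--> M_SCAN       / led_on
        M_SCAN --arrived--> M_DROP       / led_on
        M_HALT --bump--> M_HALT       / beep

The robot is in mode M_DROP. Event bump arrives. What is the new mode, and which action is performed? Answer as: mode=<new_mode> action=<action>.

mode=M_HALT action=beep

current mode = M_DROP; filter table to that mode:
  (M_DROP, bump) → (M_HALT, beep)  ← event matches
  (M_DROP, arrived) → (M_DROP, open_gripper)
  (M_DROP, grasp_fail) → (M_DROP, close_gripper)
event = bump selects (M_HALT, beep)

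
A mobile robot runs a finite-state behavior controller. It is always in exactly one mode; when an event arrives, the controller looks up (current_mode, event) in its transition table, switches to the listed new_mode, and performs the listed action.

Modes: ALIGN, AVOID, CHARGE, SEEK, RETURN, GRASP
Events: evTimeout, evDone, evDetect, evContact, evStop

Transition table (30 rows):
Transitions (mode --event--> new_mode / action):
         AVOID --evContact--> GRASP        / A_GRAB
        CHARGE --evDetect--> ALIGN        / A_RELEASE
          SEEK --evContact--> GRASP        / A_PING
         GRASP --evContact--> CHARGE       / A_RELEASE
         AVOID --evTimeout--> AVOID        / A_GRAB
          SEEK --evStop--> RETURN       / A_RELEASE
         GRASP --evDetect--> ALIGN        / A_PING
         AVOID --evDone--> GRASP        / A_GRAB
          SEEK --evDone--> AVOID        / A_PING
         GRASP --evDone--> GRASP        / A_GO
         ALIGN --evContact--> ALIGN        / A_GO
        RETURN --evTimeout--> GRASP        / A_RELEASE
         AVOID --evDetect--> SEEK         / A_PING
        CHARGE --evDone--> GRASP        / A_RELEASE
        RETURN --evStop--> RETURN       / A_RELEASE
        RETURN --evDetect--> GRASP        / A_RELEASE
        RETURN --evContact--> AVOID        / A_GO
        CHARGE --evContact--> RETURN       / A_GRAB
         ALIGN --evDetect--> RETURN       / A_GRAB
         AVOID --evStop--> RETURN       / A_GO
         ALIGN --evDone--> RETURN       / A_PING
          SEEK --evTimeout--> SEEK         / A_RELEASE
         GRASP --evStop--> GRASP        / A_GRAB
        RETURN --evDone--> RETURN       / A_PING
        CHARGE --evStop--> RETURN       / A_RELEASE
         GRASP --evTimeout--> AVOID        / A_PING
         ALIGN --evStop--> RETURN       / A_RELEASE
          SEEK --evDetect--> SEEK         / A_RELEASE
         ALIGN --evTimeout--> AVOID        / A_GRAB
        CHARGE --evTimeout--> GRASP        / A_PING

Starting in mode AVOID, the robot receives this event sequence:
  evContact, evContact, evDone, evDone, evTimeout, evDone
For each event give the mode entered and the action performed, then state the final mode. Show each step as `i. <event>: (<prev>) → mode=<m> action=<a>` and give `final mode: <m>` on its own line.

1. evContact: (AVOID) → mode=GRASP action=A_GRAB
2. evContact: (GRASP) → mode=CHARGE action=A_RELEASE
3. evDone: (CHARGE) → mode=GRASP action=A_RELEASE
4. evDone: (GRASP) → mode=GRASP action=A_GO
5. evTimeout: (GRASP) → mode=AVOID action=A_PING
6. evDone: (AVOID) → mode=GRASP action=A_GRAB

final mode: GRASP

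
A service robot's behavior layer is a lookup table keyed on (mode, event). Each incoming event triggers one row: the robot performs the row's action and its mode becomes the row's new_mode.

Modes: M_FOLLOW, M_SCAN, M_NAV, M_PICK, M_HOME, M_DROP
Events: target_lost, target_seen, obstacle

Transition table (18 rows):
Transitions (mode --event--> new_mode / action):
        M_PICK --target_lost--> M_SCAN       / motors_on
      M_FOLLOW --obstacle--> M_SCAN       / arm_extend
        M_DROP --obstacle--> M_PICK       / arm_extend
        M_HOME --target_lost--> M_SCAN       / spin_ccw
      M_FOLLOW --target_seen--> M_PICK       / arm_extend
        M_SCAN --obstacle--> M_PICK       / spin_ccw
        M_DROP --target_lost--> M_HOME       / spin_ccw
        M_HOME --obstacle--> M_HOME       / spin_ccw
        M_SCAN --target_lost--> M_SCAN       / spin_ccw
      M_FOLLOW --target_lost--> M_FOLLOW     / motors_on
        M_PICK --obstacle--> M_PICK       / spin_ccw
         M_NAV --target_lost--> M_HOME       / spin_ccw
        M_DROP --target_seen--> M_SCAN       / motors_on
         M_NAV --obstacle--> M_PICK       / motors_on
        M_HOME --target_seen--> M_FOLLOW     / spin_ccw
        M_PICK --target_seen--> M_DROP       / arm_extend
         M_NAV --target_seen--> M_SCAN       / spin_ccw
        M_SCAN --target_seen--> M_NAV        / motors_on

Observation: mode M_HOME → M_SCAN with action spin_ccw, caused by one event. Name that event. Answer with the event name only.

target_lost

try target_lost: (M_HOME, target_lost) → (M_SCAN, spin_ccw)  ← matches
try target_seen: (M_HOME, target_seen) → (M_FOLLOW, spin_ccw)
try obstacle: (M_HOME, obstacle) → (M_HOME, spin_ccw)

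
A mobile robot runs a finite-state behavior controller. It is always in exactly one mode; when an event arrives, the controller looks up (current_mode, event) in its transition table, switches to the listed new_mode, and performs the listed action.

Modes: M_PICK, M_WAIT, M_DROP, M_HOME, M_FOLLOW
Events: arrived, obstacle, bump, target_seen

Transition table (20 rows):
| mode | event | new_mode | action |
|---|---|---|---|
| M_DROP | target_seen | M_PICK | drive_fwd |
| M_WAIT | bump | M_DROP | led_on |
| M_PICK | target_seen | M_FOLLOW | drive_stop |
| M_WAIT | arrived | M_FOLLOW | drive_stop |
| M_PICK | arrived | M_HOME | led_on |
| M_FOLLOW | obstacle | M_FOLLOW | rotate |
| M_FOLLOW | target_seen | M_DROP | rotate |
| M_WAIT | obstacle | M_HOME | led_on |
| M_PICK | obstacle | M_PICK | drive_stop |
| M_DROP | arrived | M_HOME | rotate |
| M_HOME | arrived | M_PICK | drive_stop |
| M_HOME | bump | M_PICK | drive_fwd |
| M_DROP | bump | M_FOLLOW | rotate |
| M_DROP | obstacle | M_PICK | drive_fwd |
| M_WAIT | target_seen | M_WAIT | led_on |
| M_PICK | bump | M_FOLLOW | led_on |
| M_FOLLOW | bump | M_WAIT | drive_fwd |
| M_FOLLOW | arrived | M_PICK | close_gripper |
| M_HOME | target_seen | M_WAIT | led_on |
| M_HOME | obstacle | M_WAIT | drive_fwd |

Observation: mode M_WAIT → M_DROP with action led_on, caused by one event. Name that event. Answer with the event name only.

try arrived: (M_WAIT, arrived) → (M_FOLLOW, drive_stop)
try obstacle: (M_WAIT, obstacle) → (M_HOME, led_on)
try bump: (M_WAIT, bump) → (M_DROP, led_on)  ← matches
try target_seen: (M_WAIT, target_seen) → (M_WAIT, led_on)

bump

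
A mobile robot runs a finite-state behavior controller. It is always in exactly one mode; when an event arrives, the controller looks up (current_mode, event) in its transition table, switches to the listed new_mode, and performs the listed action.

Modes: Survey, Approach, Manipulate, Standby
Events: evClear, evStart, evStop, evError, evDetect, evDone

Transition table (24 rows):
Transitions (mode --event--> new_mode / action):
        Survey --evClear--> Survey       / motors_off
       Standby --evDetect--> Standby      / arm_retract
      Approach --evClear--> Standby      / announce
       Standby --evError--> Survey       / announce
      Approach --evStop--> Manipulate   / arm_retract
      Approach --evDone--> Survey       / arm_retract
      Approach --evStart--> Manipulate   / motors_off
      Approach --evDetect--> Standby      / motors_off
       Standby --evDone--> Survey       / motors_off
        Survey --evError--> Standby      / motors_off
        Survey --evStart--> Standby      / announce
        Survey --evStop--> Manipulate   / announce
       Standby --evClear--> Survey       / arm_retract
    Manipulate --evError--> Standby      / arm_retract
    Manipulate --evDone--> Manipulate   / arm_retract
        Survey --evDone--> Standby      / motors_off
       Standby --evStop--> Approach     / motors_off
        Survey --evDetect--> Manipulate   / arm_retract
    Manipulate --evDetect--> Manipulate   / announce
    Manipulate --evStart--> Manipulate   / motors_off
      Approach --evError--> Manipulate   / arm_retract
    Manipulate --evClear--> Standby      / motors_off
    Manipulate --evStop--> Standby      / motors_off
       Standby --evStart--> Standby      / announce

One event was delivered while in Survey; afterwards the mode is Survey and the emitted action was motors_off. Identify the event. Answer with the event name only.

try evClear: (Survey, evClear) → (Survey, motors_off)  ← matches
try evStart: (Survey, evStart) → (Standby, announce)
try evStop: (Survey, evStop) → (Manipulate, announce)
try evError: (Survey, evError) → (Standby, motors_off)
try evDetect: (Survey, evDetect) → (Manipulate, arm_retract)
try evDone: (Survey, evDone) → (Standby, motors_off)

evClear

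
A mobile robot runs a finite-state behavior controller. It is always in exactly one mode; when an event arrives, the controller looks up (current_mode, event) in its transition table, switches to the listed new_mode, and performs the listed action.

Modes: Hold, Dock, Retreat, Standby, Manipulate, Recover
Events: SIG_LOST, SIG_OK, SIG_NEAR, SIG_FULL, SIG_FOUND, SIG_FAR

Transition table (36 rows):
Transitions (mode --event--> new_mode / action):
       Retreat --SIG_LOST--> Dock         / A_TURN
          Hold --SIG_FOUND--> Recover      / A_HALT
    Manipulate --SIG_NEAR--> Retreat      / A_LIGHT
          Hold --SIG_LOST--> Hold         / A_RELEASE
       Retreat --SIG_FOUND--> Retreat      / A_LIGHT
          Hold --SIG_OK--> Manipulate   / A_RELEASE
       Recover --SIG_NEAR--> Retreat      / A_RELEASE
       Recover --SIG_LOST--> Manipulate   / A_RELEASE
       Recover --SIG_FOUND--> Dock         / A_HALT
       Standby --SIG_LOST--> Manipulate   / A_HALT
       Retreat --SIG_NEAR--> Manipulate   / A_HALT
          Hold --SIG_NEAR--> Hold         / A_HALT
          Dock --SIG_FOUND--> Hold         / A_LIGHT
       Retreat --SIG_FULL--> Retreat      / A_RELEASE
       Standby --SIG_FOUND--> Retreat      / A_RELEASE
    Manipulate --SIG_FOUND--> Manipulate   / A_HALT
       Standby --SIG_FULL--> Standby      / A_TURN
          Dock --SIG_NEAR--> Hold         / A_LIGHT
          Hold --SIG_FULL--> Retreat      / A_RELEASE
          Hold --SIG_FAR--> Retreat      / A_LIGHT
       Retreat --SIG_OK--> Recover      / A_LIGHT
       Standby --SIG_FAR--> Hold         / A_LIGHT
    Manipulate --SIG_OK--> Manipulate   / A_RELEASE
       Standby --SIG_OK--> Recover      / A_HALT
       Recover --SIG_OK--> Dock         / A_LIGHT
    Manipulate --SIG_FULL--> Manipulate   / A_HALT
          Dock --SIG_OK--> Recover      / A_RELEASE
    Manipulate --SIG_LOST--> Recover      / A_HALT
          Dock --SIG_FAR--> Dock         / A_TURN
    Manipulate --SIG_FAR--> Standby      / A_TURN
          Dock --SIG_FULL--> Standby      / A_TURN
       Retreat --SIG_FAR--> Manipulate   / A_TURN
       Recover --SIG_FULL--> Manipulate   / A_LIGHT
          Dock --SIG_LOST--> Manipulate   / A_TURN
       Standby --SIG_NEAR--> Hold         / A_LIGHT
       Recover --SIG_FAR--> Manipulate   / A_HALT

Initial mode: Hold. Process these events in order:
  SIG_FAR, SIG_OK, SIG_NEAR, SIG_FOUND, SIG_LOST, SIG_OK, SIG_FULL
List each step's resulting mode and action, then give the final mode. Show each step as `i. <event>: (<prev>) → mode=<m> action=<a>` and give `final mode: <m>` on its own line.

final mode: Manipulate

1. SIG_FAR: (Hold) → mode=Retreat action=A_LIGHT
2. SIG_OK: (Retreat) → mode=Recover action=A_LIGHT
3. SIG_NEAR: (Recover) → mode=Retreat action=A_RELEASE
4. SIG_FOUND: (Retreat) → mode=Retreat action=A_LIGHT
5. SIG_LOST: (Retreat) → mode=Dock action=A_TURN
6. SIG_OK: (Dock) → mode=Recover action=A_RELEASE
7. SIG_FULL: (Recover) → mode=Manipulate action=A_LIGHT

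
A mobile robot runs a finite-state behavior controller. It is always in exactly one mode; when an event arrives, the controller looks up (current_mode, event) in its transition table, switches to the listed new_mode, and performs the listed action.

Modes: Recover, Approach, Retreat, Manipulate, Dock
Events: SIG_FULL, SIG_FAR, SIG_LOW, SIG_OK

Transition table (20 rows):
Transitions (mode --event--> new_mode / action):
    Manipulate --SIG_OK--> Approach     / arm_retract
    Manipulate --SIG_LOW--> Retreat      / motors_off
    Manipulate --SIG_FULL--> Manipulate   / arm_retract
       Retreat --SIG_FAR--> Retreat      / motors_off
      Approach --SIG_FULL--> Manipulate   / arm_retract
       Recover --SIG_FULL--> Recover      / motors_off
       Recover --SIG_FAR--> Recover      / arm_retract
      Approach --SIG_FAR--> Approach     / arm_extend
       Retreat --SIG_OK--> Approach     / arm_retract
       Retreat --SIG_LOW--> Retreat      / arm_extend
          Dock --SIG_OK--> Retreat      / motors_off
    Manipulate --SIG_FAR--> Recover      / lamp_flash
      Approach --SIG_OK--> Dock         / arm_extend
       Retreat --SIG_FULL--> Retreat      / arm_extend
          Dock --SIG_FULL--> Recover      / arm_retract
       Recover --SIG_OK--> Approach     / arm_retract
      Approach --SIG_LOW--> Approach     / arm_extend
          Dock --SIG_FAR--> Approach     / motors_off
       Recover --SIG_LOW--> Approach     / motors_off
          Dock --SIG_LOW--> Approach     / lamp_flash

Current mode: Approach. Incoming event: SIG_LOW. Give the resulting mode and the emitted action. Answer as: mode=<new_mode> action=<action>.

current mode = Approach; filter table to that mode:
  (Approach, SIG_FULL) → (Manipulate, arm_retract)
  (Approach, SIG_FAR) → (Approach, arm_extend)
  (Approach, SIG_OK) → (Dock, arm_extend)
  (Approach, SIG_LOW) → (Approach, arm_extend)  ← event matches
event = SIG_LOW selects (Approach, arm_extend)

mode=Approach action=arm_extend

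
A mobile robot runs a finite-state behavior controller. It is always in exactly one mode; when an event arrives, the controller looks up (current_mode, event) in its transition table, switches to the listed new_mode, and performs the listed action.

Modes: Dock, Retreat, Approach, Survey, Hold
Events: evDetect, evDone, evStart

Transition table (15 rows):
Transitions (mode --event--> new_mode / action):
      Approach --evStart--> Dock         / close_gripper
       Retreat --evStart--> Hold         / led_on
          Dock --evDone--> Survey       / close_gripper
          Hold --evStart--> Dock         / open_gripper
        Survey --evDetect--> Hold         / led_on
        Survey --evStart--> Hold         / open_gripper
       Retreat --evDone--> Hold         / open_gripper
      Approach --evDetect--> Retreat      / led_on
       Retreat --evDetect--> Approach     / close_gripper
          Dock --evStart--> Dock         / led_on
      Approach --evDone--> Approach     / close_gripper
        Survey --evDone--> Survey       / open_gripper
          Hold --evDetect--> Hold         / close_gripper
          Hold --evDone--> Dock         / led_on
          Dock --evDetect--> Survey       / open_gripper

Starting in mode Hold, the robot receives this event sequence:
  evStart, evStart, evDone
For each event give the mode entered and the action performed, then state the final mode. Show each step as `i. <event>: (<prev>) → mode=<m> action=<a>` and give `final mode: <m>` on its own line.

1. evStart: (Hold) → mode=Dock action=open_gripper
2. evStart: (Dock) → mode=Dock action=led_on
3. evDone: (Dock) → mode=Survey action=close_gripper

final mode: Survey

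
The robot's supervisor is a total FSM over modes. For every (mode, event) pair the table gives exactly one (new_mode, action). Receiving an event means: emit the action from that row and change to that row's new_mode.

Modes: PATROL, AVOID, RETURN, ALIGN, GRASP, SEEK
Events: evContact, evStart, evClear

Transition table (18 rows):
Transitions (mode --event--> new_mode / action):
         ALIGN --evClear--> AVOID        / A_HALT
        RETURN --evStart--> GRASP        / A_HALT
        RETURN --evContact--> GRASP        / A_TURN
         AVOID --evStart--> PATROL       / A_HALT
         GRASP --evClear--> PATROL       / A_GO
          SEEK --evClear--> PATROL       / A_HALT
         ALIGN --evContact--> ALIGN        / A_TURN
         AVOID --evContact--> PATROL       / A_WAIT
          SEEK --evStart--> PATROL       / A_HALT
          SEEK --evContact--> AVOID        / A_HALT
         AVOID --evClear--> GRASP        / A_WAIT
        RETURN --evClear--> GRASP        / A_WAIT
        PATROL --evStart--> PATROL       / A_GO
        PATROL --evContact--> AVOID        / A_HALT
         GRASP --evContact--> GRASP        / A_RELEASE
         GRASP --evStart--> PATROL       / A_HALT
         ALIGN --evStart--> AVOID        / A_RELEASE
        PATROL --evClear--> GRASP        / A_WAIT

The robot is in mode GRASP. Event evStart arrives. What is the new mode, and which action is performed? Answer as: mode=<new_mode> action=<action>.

mode=PATROL action=A_HALT

current mode = GRASP; filter table to that mode:
  (GRASP, evClear) → (PATROL, A_GO)
  (GRASP, evContact) → (GRASP, A_RELEASE)
  (GRASP, evStart) → (PATROL, A_HALT)  ← event matches
event = evStart selects (PATROL, A_HALT)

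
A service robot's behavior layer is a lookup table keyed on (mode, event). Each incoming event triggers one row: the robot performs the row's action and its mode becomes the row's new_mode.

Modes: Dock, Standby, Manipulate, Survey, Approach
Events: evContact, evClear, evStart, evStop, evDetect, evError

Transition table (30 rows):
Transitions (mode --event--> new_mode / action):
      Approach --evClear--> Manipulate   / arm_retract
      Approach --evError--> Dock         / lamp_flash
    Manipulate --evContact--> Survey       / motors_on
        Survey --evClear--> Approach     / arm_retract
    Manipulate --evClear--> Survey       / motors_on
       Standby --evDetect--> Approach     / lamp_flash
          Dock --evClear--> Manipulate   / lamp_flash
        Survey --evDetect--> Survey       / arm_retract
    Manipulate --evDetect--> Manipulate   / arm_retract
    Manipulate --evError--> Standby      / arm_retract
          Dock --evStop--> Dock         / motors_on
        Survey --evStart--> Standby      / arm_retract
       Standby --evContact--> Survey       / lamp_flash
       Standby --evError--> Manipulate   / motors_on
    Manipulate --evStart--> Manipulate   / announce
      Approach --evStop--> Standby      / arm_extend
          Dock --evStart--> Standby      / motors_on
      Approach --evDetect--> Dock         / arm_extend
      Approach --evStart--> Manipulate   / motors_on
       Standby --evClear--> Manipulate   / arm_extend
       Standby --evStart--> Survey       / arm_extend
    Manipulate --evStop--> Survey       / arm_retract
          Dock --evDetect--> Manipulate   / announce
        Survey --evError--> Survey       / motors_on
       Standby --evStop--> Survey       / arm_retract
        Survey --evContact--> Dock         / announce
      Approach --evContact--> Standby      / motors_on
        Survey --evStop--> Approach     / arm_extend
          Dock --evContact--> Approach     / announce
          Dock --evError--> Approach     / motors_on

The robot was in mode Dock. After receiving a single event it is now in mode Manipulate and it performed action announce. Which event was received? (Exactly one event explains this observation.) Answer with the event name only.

try evContact: (Dock, evContact) → (Approach, announce)
try evClear: (Dock, evClear) → (Manipulate, lamp_flash)
try evStart: (Dock, evStart) → (Standby, motors_on)
try evStop: (Dock, evStop) → (Dock, motors_on)
try evDetect: (Dock, evDetect) → (Manipulate, announce)  ← matches
try evError: (Dock, evError) → (Approach, motors_on)

evDetect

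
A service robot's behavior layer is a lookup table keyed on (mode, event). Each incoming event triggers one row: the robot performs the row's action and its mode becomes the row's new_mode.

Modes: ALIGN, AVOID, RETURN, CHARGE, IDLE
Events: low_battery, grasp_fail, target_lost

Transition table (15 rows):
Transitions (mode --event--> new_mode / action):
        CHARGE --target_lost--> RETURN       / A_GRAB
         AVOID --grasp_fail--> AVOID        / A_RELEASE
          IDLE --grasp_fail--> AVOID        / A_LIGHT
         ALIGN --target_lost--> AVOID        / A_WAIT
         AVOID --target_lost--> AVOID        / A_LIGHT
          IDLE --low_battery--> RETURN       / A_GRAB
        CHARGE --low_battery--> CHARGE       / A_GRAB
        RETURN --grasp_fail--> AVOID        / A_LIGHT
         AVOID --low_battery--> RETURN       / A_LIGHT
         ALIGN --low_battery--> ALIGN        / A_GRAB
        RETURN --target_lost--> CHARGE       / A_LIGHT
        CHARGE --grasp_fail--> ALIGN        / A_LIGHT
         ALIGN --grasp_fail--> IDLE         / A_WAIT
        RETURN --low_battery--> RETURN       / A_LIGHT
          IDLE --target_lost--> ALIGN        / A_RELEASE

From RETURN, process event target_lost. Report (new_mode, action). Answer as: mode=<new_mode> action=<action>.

mode=CHARGE action=A_LIGHT

current mode = RETURN; filter table to that mode:
  (RETURN, grasp_fail) → (AVOID, A_LIGHT)
  (RETURN, target_lost) → (CHARGE, A_LIGHT)  ← event matches
  (RETURN, low_battery) → (RETURN, A_LIGHT)
event = target_lost selects (CHARGE, A_LIGHT)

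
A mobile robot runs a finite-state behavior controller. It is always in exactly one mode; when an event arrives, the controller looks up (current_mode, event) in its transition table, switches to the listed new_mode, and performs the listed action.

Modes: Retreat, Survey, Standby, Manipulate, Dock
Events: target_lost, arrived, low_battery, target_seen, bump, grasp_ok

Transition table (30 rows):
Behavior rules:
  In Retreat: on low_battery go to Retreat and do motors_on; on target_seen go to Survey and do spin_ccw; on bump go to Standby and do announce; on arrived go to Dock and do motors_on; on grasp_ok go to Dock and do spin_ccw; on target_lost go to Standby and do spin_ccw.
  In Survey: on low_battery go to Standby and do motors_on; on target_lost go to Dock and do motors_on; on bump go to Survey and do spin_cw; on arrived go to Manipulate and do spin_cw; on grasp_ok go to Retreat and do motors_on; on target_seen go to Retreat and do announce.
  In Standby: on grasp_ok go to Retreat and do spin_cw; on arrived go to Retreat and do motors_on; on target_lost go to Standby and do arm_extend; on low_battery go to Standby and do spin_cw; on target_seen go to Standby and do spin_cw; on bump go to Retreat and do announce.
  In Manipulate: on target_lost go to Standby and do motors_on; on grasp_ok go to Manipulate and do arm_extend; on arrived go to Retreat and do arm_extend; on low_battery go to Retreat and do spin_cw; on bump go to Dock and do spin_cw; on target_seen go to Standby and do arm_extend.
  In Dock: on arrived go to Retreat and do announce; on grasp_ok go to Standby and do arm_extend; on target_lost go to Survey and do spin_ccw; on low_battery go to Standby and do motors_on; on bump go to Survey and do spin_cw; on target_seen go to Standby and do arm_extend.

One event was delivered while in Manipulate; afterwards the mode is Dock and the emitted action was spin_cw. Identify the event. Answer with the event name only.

bump

try target_lost: (Manipulate, target_lost) → (Standby, motors_on)
try arrived: (Manipulate, arrived) → (Retreat, arm_extend)
try low_battery: (Manipulate, low_battery) → (Retreat, spin_cw)
try target_seen: (Manipulate, target_seen) → (Standby, arm_extend)
try bump: (Manipulate, bump) → (Dock, spin_cw)  ← matches
try grasp_ok: (Manipulate, grasp_ok) → (Manipulate, arm_extend)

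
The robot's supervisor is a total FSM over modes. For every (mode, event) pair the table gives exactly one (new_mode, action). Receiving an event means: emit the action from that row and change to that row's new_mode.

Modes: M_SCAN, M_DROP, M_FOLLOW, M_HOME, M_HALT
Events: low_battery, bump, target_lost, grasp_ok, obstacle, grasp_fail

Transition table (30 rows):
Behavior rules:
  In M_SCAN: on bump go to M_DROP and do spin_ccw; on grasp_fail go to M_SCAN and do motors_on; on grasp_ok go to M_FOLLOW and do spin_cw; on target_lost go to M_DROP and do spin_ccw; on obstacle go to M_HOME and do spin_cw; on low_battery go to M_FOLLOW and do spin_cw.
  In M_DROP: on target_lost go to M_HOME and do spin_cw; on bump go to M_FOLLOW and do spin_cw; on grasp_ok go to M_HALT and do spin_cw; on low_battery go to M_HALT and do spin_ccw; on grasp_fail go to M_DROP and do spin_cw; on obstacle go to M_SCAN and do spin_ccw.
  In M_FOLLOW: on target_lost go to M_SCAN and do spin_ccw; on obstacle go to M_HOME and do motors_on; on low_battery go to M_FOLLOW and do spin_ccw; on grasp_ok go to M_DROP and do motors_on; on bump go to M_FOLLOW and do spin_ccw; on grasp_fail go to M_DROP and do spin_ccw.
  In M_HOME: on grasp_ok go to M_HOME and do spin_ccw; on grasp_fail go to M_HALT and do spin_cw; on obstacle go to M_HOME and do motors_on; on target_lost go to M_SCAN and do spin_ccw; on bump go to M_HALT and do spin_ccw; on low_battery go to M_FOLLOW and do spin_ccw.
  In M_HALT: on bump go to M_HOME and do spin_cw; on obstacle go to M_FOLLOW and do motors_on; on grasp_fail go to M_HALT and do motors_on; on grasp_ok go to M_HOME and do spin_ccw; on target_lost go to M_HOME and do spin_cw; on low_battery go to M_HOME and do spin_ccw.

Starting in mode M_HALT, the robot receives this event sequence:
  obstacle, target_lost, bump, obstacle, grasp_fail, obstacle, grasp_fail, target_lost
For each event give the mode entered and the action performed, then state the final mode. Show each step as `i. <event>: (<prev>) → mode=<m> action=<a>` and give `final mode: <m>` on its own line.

final mode: M_HOME

1. obstacle: (M_HALT) → mode=M_FOLLOW action=motors_on
2. target_lost: (M_FOLLOW) → mode=M_SCAN action=spin_ccw
3. bump: (M_SCAN) → mode=M_DROP action=spin_ccw
4. obstacle: (M_DROP) → mode=M_SCAN action=spin_ccw
5. grasp_fail: (M_SCAN) → mode=M_SCAN action=motors_on
6. obstacle: (M_SCAN) → mode=M_HOME action=spin_cw
7. grasp_fail: (M_HOME) → mode=M_HALT action=spin_cw
8. target_lost: (M_HALT) → mode=M_HOME action=spin_cw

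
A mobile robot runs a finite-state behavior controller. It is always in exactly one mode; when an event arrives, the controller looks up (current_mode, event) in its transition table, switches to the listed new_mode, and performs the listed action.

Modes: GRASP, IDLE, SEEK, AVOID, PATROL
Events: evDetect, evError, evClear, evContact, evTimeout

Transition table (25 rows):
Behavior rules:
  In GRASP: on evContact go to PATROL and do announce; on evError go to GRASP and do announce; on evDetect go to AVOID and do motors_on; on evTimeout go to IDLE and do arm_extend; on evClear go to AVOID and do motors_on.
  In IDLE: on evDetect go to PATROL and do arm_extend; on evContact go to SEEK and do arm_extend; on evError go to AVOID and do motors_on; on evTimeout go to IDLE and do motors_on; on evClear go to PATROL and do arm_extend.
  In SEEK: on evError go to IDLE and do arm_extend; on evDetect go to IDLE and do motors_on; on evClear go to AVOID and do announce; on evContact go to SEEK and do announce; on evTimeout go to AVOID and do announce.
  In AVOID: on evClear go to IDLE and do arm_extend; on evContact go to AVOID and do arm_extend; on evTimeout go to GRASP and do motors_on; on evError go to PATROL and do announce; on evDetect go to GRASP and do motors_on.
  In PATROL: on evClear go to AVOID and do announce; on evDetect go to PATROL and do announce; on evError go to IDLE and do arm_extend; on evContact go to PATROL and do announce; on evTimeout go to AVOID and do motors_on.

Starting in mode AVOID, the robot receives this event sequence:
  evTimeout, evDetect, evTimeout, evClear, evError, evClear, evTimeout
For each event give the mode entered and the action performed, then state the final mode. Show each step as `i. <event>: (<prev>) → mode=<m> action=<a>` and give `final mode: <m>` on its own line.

final mode: GRASP

1. evTimeout: (AVOID) → mode=GRASP action=motors_on
2. evDetect: (GRASP) → mode=AVOID action=motors_on
3. evTimeout: (AVOID) → mode=GRASP action=motors_on
4. evClear: (GRASP) → mode=AVOID action=motors_on
5. evError: (AVOID) → mode=PATROL action=announce
6. evClear: (PATROL) → mode=AVOID action=announce
7. evTimeout: (AVOID) → mode=GRASP action=motors_on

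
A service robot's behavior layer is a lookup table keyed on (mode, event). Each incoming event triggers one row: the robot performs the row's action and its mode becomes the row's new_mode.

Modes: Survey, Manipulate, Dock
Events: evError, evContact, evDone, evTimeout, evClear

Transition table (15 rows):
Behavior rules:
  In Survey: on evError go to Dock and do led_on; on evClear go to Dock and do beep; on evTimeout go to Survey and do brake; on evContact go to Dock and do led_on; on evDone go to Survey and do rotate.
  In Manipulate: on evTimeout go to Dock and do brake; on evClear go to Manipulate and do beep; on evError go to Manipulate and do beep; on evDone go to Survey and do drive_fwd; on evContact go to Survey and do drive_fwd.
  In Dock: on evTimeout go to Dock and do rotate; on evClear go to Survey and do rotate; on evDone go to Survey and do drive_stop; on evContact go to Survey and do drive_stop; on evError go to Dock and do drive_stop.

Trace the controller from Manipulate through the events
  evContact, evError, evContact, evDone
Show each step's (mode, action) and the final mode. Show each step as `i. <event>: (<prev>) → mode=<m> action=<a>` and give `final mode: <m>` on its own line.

final mode: Survey

1. evContact: (Manipulate) → mode=Survey action=drive_fwd
2. evError: (Survey) → mode=Dock action=led_on
3. evContact: (Dock) → mode=Survey action=drive_stop
4. evDone: (Survey) → mode=Survey action=rotate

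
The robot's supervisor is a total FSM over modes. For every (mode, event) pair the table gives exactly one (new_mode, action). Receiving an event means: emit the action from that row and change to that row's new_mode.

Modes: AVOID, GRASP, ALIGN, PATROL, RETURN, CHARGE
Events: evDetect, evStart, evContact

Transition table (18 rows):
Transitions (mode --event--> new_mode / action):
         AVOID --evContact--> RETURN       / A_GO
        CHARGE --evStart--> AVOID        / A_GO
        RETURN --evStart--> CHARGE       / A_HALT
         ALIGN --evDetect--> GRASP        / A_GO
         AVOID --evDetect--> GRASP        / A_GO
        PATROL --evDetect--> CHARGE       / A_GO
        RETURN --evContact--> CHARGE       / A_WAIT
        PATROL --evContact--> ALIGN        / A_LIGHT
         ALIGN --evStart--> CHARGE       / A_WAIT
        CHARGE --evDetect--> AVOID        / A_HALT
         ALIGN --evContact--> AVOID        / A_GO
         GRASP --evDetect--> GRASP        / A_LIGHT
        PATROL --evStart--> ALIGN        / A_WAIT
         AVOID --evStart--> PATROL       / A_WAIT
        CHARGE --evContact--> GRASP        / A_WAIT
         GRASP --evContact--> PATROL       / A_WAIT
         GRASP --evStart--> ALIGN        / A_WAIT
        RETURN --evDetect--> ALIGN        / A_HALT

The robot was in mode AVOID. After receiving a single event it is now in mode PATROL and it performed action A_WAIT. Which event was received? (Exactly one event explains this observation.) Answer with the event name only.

try evDetect: (AVOID, evDetect) → (GRASP, A_GO)
try evStart: (AVOID, evStart) → (PATROL, A_WAIT)  ← matches
try evContact: (AVOID, evContact) → (RETURN, A_GO)

evStart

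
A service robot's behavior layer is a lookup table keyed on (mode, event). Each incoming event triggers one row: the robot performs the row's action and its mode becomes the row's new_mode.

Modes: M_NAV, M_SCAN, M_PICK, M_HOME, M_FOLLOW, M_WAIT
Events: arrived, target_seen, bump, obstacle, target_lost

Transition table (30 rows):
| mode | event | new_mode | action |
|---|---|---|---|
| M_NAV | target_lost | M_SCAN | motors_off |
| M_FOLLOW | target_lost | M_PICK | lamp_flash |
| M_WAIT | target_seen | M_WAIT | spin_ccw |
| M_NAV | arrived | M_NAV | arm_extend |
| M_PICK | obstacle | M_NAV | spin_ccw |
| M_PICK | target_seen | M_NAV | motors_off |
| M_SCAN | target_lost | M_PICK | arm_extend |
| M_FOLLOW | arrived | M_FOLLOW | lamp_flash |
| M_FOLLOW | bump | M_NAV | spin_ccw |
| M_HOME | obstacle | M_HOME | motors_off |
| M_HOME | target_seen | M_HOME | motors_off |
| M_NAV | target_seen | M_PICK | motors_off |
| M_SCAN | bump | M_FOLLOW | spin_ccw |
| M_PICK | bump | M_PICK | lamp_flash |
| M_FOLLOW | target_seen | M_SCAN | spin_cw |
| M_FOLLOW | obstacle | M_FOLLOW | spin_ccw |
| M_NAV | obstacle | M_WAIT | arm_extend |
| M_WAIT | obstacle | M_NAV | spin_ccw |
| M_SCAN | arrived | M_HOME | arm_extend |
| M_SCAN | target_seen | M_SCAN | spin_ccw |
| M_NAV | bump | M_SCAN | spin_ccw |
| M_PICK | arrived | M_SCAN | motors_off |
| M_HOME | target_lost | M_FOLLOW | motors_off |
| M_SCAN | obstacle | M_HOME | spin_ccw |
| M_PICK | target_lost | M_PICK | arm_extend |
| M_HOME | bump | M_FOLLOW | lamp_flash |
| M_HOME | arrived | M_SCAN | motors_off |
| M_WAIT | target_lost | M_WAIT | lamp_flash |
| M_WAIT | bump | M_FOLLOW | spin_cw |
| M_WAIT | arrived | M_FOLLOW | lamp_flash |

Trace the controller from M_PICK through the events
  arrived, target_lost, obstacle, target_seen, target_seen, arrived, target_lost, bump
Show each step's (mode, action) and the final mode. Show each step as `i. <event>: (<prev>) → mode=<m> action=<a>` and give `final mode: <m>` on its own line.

final mode: M_FOLLOW

1. arrived: (M_PICK) → mode=M_SCAN action=motors_off
2. target_lost: (M_SCAN) → mode=M_PICK action=arm_extend
3. obstacle: (M_PICK) → mode=M_NAV action=spin_ccw
4. target_seen: (M_NAV) → mode=M_PICK action=motors_off
5. target_seen: (M_PICK) → mode=M_NAV action=motors_off
6. arrived: (M_NAV) → mode=M_NAV action=arm_extend
7. target_lost: (M_NAV) → mode=M_SCAN action=motors_off
8. bump: (M_SCAN) → mode=M_FOLLOW action=spin_ccw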